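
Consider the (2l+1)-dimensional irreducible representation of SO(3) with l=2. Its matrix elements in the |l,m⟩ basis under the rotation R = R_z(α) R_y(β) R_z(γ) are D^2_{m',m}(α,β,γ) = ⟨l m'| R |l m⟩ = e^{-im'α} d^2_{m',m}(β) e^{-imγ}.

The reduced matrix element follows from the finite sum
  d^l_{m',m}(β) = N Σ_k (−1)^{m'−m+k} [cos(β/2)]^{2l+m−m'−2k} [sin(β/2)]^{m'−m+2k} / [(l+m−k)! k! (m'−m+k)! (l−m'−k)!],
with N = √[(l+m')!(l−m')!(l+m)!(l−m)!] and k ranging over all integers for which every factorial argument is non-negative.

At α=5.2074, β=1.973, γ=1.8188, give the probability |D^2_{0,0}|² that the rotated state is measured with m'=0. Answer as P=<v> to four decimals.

D^2_{0,0}(5.2074,1.9730,1.8188) = e^{-i·0·5.2074}·d^2_{0,0}(1.9730)·e^{-i·0·1.8188}. Compute d first:
With c≡cos(β/2)=0.551613 and s≡sin(β/2)=0.834100, N=[2·2·2·2]^{1/2}=4.000000
k: max(0,(0)−(0))=0 … min(2+(0),2−(0))=2
  k=0: (−1)^0·4.0000/(4)·0.5516^4·0.8341^0 = +0.092584
  k=1: (−1)^1·4.0000/(1)·0.5516^2·0.8341^2 = -0.846769
  k=2: (−1)^2·4.0000/(4)·0.5516^0·0.8341^4 = +0.484031
d^2_{0,0}(1.9730) = +0.092584 -0.846769 +0.484031 = -0.270154
|D^2_{0,0}|² = |d^2_{0,0}(β)|² = (-0.270154)² = 0.072983 (the z-rotation phases have unit modulus)

P=0.0730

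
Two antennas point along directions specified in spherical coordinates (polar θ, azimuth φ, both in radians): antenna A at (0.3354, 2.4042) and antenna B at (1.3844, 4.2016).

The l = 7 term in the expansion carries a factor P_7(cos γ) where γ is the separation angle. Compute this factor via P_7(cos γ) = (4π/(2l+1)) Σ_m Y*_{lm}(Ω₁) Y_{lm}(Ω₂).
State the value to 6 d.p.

-0.203225

Term-by-term m-sum for l=7 (normalisation 4π/15 = 0.837758):
  m=-7: (-0.000091, -0.000189) × (-0.186032, 0.401463) = (0.000093, -0.000001)  (running Σ = (0.000093, -0.000001))
  m=-6: (-0.000638, 0.002154) × (0.311295, -0.023973) = (-0.000147, 0.000686)  (running Σ = (-0.000054, 0.000684))
  m=-5: (0.012836, -0.007788) × (0.103185, 0.154896) = (0.002531, 0.001185)  (running Σ = (0.002476, 0.001869))
  m=-4: (-0.068594, -0.013336) × (0.147340, -0.288371) = (-0.013952, 0.017816)  (running Σ = (-0.011476, 0.019685))
  m=-3: (0.136532, 0.182849) × (0.094627, -0.003638) = (0.013585, 0.016806)  (running Σ = (0.002109, 0.036490))
  m=-2: (0.046969, -0.487700) × (-0.166490, -0.272030) = (-0.140489, 0.068420)  (running Σ = (-0.138380, 0.104911))
  m=-1: (-0.403820, 0.366798) × (0.028541, -0.050930) = (0.007156, 0.031036)  (running Σ = (-0.131224, 0.135946))
  m=0: (-0.062844, -0.000000) × (-0.316130, 0.000000) = (0.019867, 0.000000)  (running Σ = (-0.111357, 0.135946))
  m=1: (0.403820, 0.366798) × (-0.028541, -0.050930) = (0.007156, -0.031036)  (running Σ = (-0.104202, 0.104911))
  m=2: (0.046969, 0.487700) × (-0.166490, 0.272030) = (-0.140489, -0.068420)  (running Σ = (-0.244691, 0.036490))
  m=3: (-0.136532, 0.182849) × (-0.094627, -0.003638) = (0.013585, -0.016806)  (running Σ = (-0.231106, 0.019685))
  m=4: (-0.068594, 0.013336) × (0.147340, 0.288371) = (-0.013952, -0.017816)  (running Σ = (-0.245058, 0.001869))
  m=5: (-0.012836, -0.007788) × (-0.103185, 0.154896) = (0.002531, -0.001185)  (running Σ = (-0.242527, 0.000684))
  m=6: (-0.000638, -0.002154) × (0.311295, 0.023973) = (-0.000147, -0.000686)  (running Σ = (-0.242674, -0.000001))
  m=7: (0.000091, -0.000189) × (0.186032, 0.401463) = (0.000093, 0.000001)  (running Σ = (-0.242582, -0.000000))
Total Σ_m = (-0.242582, -0.000000). Multiply by 0.837758: (-0.203225, -0.000000). P_7(cos γ) = -0.203225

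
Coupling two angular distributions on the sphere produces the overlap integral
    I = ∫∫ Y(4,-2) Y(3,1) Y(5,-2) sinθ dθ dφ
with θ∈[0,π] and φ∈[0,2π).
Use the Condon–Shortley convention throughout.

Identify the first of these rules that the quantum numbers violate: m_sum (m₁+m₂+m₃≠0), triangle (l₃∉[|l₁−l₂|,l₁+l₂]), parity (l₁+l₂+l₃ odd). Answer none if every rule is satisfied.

m_sum

Σmᵢ = -3  ✗
l₃∈[|l₁−l₂|,l₁+l₂]=[1,7], have l₃=5
Σlᵢ = 12 ⇒ even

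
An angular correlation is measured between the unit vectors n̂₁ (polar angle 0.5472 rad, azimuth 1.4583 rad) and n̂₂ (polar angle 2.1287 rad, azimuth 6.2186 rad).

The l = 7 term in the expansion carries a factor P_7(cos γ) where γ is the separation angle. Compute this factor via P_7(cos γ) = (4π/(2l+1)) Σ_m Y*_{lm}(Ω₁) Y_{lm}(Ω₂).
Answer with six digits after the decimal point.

Expand P_7 via completeness: Σ_{m} conj(Y_{7,m}) at Ω₁ times Y_{7,m} at Ω₂ —
  term(m=-7) = -0.00027 - 0.00077j   from Y*(Ω₁)=-0.00366 - 0.00364j, Y(Ω₂)=0.14227 + 0.06909j
  term(m=-6) = 0.01123 - 0.00332j   from Y*(Ω₁)=-0.02475 + 0.01981j, Y(Ω₂)=-0.34190 - 0.13955j
  term(m=-5) = 0.01200 + 0.04913j   from Y*(Ω₁)=0.06328 + 0.10037j, Y(Ω₂)=0.40424 + 0.13528j
  term(m=-4) = -0.03784 + 0.00734j   from Y*(Ω₁)=0.26801 - 0.12946j, Y(Ω₂)=-0.12522 - 0.03309j
  term(m=-3) = 0.01989 + 0.13740j   from Y*(Ω₁)=-0.15956 - 0.45469j, Y(Ω₂)=-0.28271 - 0.05547j
  term(m=-2) = -0.10691 + 0.01028j   from Y*(Ω₁)=-0.38202 + 0.08743j, Y(Ω₂)=0.27177 + 0.03530j
  term(m=-1) = -0.00100 - 0.02088j   from Y*(Ω₁)=-0.01275 - 0.11283j, Y(Ω₂)=0.18375 + 0.01188j
  term(m=+0) = 0.13032 + 0.00000j   from Y*(Ω₁)=-0.43464 + 0.00000j, Y(Ω₂)=-0.29982 + 0.00000j
  term(m=+1) = -0.00100 + 0.02088j   from Y*(Ω₁)=0.01275 - 0.11283j, Y(Ω₂)=-0.18375 + 0.01188j
  term(m=+2) = -0.10691 - 0.01028j   from Y*(Ω₁)=-0.38202 - 0.08743j, Y(Ω₂)=0.27177 - 0.03530j
  term(m=+3) = 0.01989 - 0.13740j   from Y*(Ω₁)=0.15956 - 0.45469j, Y(Ω₂)=0.28271 - 0.05547j
  term(m=+4) = -0.03784 - 0.00734j   from Y*(Ω₁)=0.26801 + 0.12946j, Y(Ω₂)=-0.12522 + 0.03309j
  term(m=+5) = 0.01200 - 0.04913j   from Y*(Ω₁)=-0.06328 + 0.10037j, Y(Ω₂)=-0.40424 + 0.13528j
  term(m=+6) = 0.01123 + 0.00332j   from Y*(Ω₁)=-0.02475 - 0.01981j, Y(Ω₂)=-0.34190 + 0.13955j
  term(m=+7) = -0.00027 + 0.00077j   from Y*(Ω₁)=0.00366 - 0.00364j, Y(Ω₂)=-0.14227 + 0.06909j
Accumulated sum -0.07550 - 0.00000j; after 4π/(2l+1) scaling, -0.06325 - 0.00000j ⇒ P_7 = -0.063252

-0.063252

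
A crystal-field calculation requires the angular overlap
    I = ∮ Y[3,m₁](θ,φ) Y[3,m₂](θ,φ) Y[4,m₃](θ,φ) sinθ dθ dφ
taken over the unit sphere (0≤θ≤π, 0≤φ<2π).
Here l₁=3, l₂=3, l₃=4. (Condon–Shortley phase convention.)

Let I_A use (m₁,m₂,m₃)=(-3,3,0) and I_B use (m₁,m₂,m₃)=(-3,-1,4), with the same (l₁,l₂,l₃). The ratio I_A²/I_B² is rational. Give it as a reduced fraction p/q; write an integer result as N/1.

Shared (l₁,l₂,l₃)=(3,3,4): N and (l;000)² cancel in I_A²/I_B².
A: Δ = 2!·4!·4!/11! = 1/34650; Racah Σ t=2..2: t=2:+1/1152 = 1/1152; ⇒ 3j(3 3 4; -3 3 0)² = 1/154, sgn +1
B: Δ = 2!·4!·4!/11! = 1/34650; Racah Σ t=2..2: t=2:+1/1152 = 1/1152; ⇒ 3j(3 3 4; -3 -1 4)² = 1/33, sgn +1
I_A²/I_B² = (1/154)/(1/33) = 3/14

3/14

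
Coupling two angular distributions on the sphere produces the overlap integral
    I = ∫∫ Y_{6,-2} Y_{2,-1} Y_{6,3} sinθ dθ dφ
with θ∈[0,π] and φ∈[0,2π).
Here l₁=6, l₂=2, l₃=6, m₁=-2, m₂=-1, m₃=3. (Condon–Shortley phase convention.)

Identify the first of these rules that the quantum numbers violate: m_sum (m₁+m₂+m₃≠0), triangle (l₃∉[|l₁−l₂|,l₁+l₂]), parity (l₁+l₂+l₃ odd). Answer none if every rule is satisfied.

Σmᵢ = 0  ✓
l₃∈[|l₁−l₂|,l₁+l₂]=[4,8], have l₃=6  ✓
Σlᵢ = 14 ⇒ even  ✓

none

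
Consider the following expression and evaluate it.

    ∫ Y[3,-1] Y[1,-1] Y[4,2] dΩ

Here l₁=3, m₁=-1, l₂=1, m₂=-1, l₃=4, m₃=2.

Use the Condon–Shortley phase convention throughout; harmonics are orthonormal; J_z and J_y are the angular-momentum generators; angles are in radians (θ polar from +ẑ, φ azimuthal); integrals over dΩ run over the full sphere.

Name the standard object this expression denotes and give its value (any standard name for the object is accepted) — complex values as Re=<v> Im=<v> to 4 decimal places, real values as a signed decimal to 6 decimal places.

This is a Gaunt coefficient — the integral of a triple product of spherical harmonics over the sphere.
Rules hold: Σm=0, L=8 even, 2≤4≤4.
N = 7·3·9 = 189
Δ = 0!·6!·2!/9! = 1/252
Racah Σ t=0..0: t=0:+1/36 = 1/36
⇒ 3j(3 1 4; 0 0 0)² = 4/63, sgn +1
Racah Σ t=0..0: t=0:+1/96 = 1/96
⇒ 3j(3 1 4; -1 -1 2)² = 5/84, sgn +1
4πI² = N·(3j₀)²·(3jₘ)² = 5/7
I = +1·√(0.714286/4π) = 0.23841361

Gaunt coefficient, +0.238414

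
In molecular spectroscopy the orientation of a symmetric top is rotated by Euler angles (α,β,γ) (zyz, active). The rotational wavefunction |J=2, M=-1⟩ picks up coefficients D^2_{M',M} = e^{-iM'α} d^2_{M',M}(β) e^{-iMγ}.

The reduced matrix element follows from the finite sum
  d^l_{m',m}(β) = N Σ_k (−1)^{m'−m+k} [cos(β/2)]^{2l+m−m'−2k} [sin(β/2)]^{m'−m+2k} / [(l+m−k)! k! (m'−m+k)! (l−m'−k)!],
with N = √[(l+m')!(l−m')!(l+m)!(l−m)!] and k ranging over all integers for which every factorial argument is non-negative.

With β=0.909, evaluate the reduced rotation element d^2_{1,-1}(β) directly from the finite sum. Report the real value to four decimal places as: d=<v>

d^2_{1,-1}(β=0.9090) via the finite sum:
Half-angle: c=0.898481, s=0.439013. N=√(6·1·1·6)=6.000000
k∈{0,1} keeps every argument non-negative
  k=0: (−1)^2·6.0000/(2)·0.8985^2·0.4390^2 = +0.466760
  k=1: (−1)^3·6.0000/(6)·0.8985^0·0.4390^4 = -0.037146
d^2_{1,-1}(0.9090) = +0.466760 -0.037146 = +0.429614

d=0.4296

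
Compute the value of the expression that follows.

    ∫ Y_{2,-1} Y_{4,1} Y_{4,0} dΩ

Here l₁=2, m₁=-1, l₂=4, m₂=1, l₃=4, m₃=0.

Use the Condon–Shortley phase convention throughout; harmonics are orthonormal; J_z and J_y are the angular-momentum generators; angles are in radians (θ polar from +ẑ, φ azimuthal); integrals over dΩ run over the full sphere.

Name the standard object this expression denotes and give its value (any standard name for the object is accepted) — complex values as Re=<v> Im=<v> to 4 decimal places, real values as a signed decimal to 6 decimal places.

Gaunt coefficient, -0.044869

This is a Gaunt coefficient — the integral of a triple product of spherical harmonics over the sphere.
m-sum 0 ✓  L=10 even ✓  2≤4≤6 ✓
Π(2lᵢ+1) = 5×9×9 = 405
triangle coeff Δ(2,4,4) = 1/13860
Σ_t [0,2]: t=0:+1/192 t=1:−1/36 t=2:+1/192 = -5/288
(3j)²=20/693 [(2 4 4; 0 0 0)], sign=-1
Σ_t [1,2]: t=1:−1/96 t=2:+1/72 = 1/288
(3j)²=1/462 [(2 4 4; -1 1 0)], sign=+1
⇒ 4πI² = 150/5929
I = (-1)√(150/5929/(4π)) = -0.04486937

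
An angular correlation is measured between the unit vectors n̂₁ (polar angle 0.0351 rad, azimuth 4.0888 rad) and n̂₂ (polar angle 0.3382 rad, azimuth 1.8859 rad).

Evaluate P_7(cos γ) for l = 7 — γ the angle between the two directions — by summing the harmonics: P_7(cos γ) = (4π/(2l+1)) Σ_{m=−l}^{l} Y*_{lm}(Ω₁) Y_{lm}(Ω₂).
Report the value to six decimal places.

Summing Y*_{l m}(θ₁,φ₁)·Y_{l m}(θ₂,φ₂) over m ∈ [−7, 7]; prefactor 4π/(2·7+1) = 0.837758:
  term(m=-7) = (-0.000000, 0.000000)   from Y*(Ω₁)=(-0.000000, -0.000000), Y(Ω₂)=(0.000178, -0.000131)
  term(m=-6) = (0.000000, 0.000000)   from Y*(Ω₁)=(0.000000, -0.000000), Y(Ω₂)=(0.000740, 0.002235)
  term(m=-5) = (0.000000, -0.000000)   from Y*(Ω₁)=(-0.000000, 0.000000), Y(Ω₂)=(-0.015593, 0.000074)
  term(m=-4) = (-0.000001, 0.000000)   from Y*(Ω₁)=(-0.000009, -0.000007), Y(Ω₂)=(0.021956, -0.068454)
  term(m=-3) = (0.000084, 0.000028)   from Y*(Ω₁)=(0.000364, -0.000113), Y(Ω₂)=(0.188408, 0.136072)
  term(m=-2) = (-0.001370, -0.004327)   from Y*(Ω₁)=(-0.002926, 0.008724), Y(Ω₂)=(-0.398507, 0.290684)
  term(m=-1) = (-0.045371, 0.061954)   from Y*(Ω₁)=(-0.083077, -0.115491), Y(Ω₂)=(-0.167280, -0.513186)
  term(m=+0) = (-0.079690, 0.000000)   from Y*(Ω₁)=(1.073784, -0.000000), Y(Ω₂)=(-0.074214, 0.000000)
  term(m=+1) = (-0.045371, -0.061954)   from Y*(Ω₁)=(0.083077, -0.115491), Y(Ω₂)=(0.167280, -0.513186)
  term(m=+2) = (-0.001370, 0.004327)   from Y*(Ω₁)=(-0.002926, -0.008724), Y(Ω₂)=(-0.398507, -0.290684)
  term(m=+3) = (0.000084, -0.000028)   from Y*(Ω₁)=(-0.000364, -0.000113), Y(Ω₂)=(-0.188408, 0.136072)
  term(m=+4) = (-0.000001, -0.000000)   from Y*(Ω₁)=(-0.000009, 0.000007), Y(Ω₂)=(0.021956, 0.068454)
  term(m=+5) = (0.000000, 0.000000)   from Y*(Ω₁)=(0.000000, 0.000000), Y(Ω₂)=(0.015593, 0.000074)
  term(m=+6) = (0.000000, -0.000000)   from Y*(Ω₁)=(0.000000, 0.000000), Y(Ω₂)=(0.000740, -0.002235)
  term(m=+7) = (-0.000000, -0.000000)   from Y*(Ω₁)=(0.000000, -0.000000), Y(Ω₂)=(-0.000178, -0.000131)
Total Σ_m = (-0.173005, 0.000000). Multiply by 0.837758: (-0.144937, 0.000000). P_7(cos γ) = -0.144937

-0.144937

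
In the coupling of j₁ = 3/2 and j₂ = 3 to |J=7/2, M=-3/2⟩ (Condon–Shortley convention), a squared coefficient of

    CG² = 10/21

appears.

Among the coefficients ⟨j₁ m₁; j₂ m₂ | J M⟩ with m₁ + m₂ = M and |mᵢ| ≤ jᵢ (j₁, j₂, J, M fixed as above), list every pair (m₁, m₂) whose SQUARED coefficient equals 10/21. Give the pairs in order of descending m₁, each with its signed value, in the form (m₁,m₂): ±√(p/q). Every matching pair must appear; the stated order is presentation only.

(-3/2,0): −√(10/21)

Admissible pairs with m₁+m₂ = M = -3/2: (-3/2,0), (-1/2,-1), (1/2,-2), (3/2,-3)
  (m₁,m₂)=(3/2,-3): CG² = 2/21, CG = +√(2/21)
  (m₁,m₂)=(1/2,-2): CG² = 3/7, CG = +√(3/7)
  (m₁,m₂)=(-1/2,-1): CG² = 0/1, CG = 0
  (m₁,m₂)=(-3/2,0): CG² = 10/21, CG = −√(10/21)   ← matches the target
Pairs with CG² = 10/21: (-3/2,0): −√(10/21)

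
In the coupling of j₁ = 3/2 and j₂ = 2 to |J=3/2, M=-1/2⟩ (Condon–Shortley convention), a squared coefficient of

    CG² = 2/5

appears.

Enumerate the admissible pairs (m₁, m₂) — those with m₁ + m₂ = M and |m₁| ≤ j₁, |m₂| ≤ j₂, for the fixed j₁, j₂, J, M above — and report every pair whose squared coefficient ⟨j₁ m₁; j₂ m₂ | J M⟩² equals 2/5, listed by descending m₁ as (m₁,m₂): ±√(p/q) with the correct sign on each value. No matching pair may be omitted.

Admissible pairs with m₁+m₂ = M = -1/2: (-3/2,1), (-1/2,0), (1/2,-1), (3/2,-2)
  (m₁,m₂)=(3/2,-2): CG² = 2/5, CG = +√(2/5)   ← matches the target
  (m₁,m₂)=(1/2,-1): CG² = 0/1, CG = 0
  (m₁,m₂)=(-1/2,0): CG² = 1/5, CG = −√(1/5)
  (m₁,m₂)=(-3/2,1): CG² = 2/5, CG = +√(2/5)   ← matches the target
Pairs with CG² = 2/5: (3/2,-2): +√(2/5); (-3/2,1): +√(2/5)

(3/2,-2): +√(2/5); (-3/2,1): +√(2/5)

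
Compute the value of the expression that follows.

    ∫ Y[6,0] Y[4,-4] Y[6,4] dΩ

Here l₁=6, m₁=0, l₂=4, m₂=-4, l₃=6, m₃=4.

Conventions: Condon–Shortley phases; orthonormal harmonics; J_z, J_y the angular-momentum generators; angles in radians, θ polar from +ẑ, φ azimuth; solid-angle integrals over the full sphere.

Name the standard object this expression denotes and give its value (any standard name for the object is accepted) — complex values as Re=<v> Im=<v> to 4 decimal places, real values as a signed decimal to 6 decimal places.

This is a Gaunt coefficient — the integral of a triple product of spherical harmonics over the sphere.
Rules hold: Σm=0, L=16 even, 2≤6≤10.
N = 13·9·13 = 1521
Δ = 4!·8!·4!/17! = 1/15315300
Racah Σ t=0..4: t=0:+1/829440 t=1:−1/25920 t=2:+1/9216 t=3:−1/25920 t=4:+1/829440 = 7/207360
⇒ 3j(6 4 6; 0 0 0)² = 28/2431, sgn +1
Racah Σ t=0..0: t=0:+1/829440 = 1/829440
⇒ 3j(6 4 6; 0 -4 4)² = 35/2431, sgn +1
4πI² = N·(3j₀)²·(3jₘ)² = 8820/34969
I = +1·√(0.252223/4π) = 0.14167322

Gaunt coefficient, +0.141673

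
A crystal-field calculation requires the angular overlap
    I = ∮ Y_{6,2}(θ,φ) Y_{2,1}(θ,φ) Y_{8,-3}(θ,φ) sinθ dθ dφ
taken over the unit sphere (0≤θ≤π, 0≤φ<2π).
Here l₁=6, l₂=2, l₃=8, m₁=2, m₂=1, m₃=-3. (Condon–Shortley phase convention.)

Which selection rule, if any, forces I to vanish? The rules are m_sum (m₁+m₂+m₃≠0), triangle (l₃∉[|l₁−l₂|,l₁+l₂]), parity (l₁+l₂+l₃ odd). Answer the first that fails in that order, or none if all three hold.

Σmᵢ = 0  ✓
l₃∈[|l₁−l₂|,l₁+l₂]=[4,8], have l₃=8  ✓
Σlᵢ = 16 ⇒ even  ✓

none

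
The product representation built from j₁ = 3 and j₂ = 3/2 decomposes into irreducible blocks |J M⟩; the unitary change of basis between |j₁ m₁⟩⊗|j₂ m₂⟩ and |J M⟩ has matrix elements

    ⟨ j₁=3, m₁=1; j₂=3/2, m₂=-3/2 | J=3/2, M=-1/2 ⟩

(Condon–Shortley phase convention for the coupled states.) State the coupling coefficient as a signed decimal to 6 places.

+0.338062

triangle: 3!×3!×0!/7! = 36/5040
(j±m)!: 4!×2!×0!×3!×1!×2! = 576
prefactor² = (2J+1)×Δ×N² = 576/35
  k=0: +1/(0!×3!×2!×0!×1!×0!) = 1/12
Σ = 1/12  ⇒  CG² = 576/35×(1/12)² = 4/35
CG = +√(4/35) = +0.338062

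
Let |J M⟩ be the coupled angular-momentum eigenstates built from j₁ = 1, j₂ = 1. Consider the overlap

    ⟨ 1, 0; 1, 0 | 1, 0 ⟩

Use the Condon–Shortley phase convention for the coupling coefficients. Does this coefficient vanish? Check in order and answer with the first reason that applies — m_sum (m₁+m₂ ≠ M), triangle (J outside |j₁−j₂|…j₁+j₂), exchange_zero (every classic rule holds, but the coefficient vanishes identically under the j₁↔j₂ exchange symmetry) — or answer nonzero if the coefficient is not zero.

m-sum: m₁+m₂ = 0+0 = 0, M = 0  ✓
triangle: |j₁−j₂| = 0 ≤ J = 1 ≤ j₁+j₂ = 2  ✓
exchange: j₁=j₂ and m₁=m₂, and (−1)^(j₁+j₂−J) = (−1)^1 = −1 forces ⟨j₁m₁;j₂m₂|JM⟩ = −⟨j₂m₂;j₁m₁|JM⟩ = −⟨j₁m₁;j₂m₂|JM⟩ ⇒ the coefficient vanishes identically
Racah sum check: Σ_k collapses to 0 ⇒ CG = 0

exchange_zero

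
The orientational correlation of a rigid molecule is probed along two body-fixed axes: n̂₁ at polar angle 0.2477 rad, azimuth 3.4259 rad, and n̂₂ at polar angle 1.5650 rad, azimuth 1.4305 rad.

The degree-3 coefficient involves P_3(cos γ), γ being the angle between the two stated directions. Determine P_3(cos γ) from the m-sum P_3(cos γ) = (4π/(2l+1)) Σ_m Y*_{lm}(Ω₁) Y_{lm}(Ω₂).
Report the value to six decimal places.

Addition theorem: P_3(cos γ) = (4π/7) Σ_m Y*_{lm}(Ω₁) Y_{lm}(Ω₂), m = −3…3:
  [-3]  conj(Y_{3,-3})(Ω₁) = (-0.004045, -0.004631) ; Y_{3,-3}(Ω₂) = (-0.170457, 0.380792) ; Δ = (0.002453, -0.000751)
  [-2]  conj(Y_{3,-2})(Ω₁) = (0.050186, 0.032070) ; Y_{3,-2}(Ω₂) = (-0.005692, -0.001640) ; Δ = (-0.000233, -0.000265)
  [-1]  conj(Y_{3,-1})(Ω₁) = (-0.281361, -0.082220) ; Y_{3,-1}(Ω₂) = (-0.045184, 0.319946) ; Δ = (0.039019, -0.086305)
  [+0]  conj(Y_{3,0})(Ω₁) = (0.614837, -0.000000) ; Y_{3,0}(Ω₂) = (-0.006489, 0.000000) ; Δ = (-0.003990, 0.000000)
  [+1]  conj(Y_{3,1})(Ω₁) = (0.281361, -0.082220) ; Y_{3,1}(Ω₂) = (0.045184, 0.319946) ; Δ = (0.039019, 0.086305)
  [+2]  conj(Y_{3,2})(Ω₁) = (0.050186, -0.032070) ; Y_{3,2}(Ω₂) = (-0.005692, 0.001640) ; Δ = (-0.000233, 0.000265)
  [+3]  conj(Y_{3,3})(Ω₁) = (0.004045, -0.004631) ; Y_{3,3}(Ω₂) = (0.170457, 0.380792) ; Δ = (0.002453, 0.000751)
Σ over m = (0.078489, 0.000000); ×(4π/7) → (0.140902, 0.000000). Real part: 0.140902

0.140902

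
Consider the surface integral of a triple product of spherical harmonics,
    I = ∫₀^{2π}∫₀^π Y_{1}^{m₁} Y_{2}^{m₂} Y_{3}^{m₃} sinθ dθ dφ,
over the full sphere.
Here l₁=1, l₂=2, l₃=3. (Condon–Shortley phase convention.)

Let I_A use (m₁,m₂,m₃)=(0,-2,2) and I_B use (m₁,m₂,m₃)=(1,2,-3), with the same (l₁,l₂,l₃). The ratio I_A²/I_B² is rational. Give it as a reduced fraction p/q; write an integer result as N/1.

1/3

Shared (l₁,l₂,l₃)=(1,2,3): N and (l;000)² cancel in I_A²/I_B².
A: Δ = 0!·2!·4!/7! = 1/105; Racah Σ t=0..0: t=0:+1/24 = 1/24; ⇒ 3j(1 2 3; 0 -2 2)² = 1/21, sgn -1
B: Δ = 0!·2!·4!/7! = 1/105; Racah Σ t=0..0: t=0:+1/48 = 1/48; ⇒ 3j(1 2 3; 1 2 -3)² = 1/7, sgn +1
I_A²/I_B² = (1/21)/(1/7) = 1/3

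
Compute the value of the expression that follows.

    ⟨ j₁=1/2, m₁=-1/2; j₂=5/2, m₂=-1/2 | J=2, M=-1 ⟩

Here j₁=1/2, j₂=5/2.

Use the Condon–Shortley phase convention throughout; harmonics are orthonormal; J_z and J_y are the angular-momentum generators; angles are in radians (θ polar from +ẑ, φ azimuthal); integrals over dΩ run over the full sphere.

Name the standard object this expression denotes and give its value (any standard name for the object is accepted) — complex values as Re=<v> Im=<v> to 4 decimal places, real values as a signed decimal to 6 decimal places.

This is a Clebsch–Gordan (vector-coupling) coefficient.
triangle: 1!*0!*4!/6! = 24/720
(j±m)!: 0!*1!*2!*3!*1!*3! = 72
prefactor² = (2J+1)*Δ*N² = 12
  k=1: −1/(1!*0!*0!*1!*0!*3!) = -1/6
Σ = -1/6  ⇒  CG² = 12*(-1/6)² = 1/3
CG = −√(1/3) = -0.577350

Clebsch–Gordan coefficient, −√(1/3) ≈ -0.577350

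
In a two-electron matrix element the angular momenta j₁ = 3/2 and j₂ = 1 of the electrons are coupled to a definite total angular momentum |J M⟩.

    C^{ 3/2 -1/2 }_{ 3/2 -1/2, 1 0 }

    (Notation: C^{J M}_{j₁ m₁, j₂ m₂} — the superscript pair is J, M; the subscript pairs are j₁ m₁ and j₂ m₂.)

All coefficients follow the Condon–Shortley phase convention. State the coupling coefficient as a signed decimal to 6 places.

triangle: 1!×2!×1!/5! = 2/120
(j±m)!: 1!×2!×1!×1!×1!×2! = 4
prefactor² = (2J+1)×Δ×N² = 4/15
  k=0: +1/(0!×1!×2!×1!×0!×0!) = 1/2
  k=1: −1/(1!×0!×1!×0!×1!×1!) = -1
Σ = -1/2  ⇒  CG² = 4/15×(-1/2)² = 1/15
CG = −√(1/15) = -0.258199

−√(1/15) = -0.258199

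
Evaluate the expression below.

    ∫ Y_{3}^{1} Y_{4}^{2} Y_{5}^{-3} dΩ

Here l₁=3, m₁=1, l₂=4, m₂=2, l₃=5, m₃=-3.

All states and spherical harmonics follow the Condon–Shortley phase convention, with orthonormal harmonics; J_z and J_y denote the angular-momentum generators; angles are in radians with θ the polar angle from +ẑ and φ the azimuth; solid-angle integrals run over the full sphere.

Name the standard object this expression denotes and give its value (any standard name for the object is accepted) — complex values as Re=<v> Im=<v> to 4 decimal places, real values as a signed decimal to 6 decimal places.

Gaunt coefficient, -0.144236

This is a Gaunt coefficient — the integral of a triple product of spherical harmonics over the sphere.
Rules hold: Σm=0, L=12 even, 1≤5≤7.
N = 7·9·11 = 693
Δ = 2!·4!·6!/13! = 1/180180
Racah Σ t=0..2: t=0:+1/576 t=1:−1/144 t=2:+1/576 = -1/288
⇒ 3j(3 4 5; 0 0 0)² = 20/1001, sgn +1
Racah Σ t=0..2: t=0:+1/5760 t=1:−1/720 t=2:+1/2304 = -1/1280
⇒ 3j(3 4 5; 1 2 -3)² = 27/1430, sgn -1
4πI² = N·(3j₀)²·(3jₘ)² = 486/1859
I = -1·√(0.261431/4π) = -0.14423595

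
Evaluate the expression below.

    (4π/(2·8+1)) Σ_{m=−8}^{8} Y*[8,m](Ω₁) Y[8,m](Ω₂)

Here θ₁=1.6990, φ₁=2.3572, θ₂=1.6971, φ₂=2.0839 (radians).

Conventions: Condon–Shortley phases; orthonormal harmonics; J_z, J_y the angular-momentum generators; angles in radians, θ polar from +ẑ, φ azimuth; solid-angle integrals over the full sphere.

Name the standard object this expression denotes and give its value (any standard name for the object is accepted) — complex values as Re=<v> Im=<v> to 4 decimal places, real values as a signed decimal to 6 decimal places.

This sum is the spherical-harmonic addition theorem: it equals the Legendre polynomial P_l(cos γ) of the angle γ between the two directions.
Addition theorem: P_8(cos γ) = (4π/17) Σ_m Y*_{lm}(Ω₁) Y_{lm}(Ω₂), m = −8…8:
  m=-8: (0.482529, 0.003882) × (-0.276004, 0.396962) = (-0.134721, 0.190474)  (running Σ = (-0.134721, 0.190474))
  m=-7: (0.174700, 0.177177) × (0.106844, 0.221109) = (-0.020510, 0.057558)  (running Σ = (-0.155231, 0.248032))
  m=-6: (0.001631, -0.270409) × (-0.272842, -0.017204) = (-0.005097, 0.073751)  (running Σ = (-0.160328, 0.321783))
  m=-5: (0.195315, -0.193361) × (-0.148072, 0.227953) = (0.015157, 0.073154)  (running Σ = (-0.145171, 0.394937))
  m=-4: (-0.193892, -0.000780) × (-0.091637, -0.175325) = (0.017631, 0.034066)  (running Σ = (-0.127540, 0.429003))
  m=-3: (-0.198573, -0.199775) × (-0.278859, -0.008783) = (0.053619, 0.057453)  (running Σ = (-0.073921, 0.486456))
  m=-2: (-0.000318, 0.158053) × (0.084164, -0.138957) = (0.021936, 0.013347)  (running Σ = (-0.051985, 0.499802))
  m=-1: (-0.200490, 0.200087) × (-0.137826, -0.244615) = (0.076577, 0.021466)  (running Σ = (0.024592, 0.521268))
  m=0: (0.147236, -0.000000) × (0.151783, 0.000000) = (0.022348, 0.000000)  (running Σ = (0.046940, 0.521268))
  m=1: (0.200490, 0.200087) × (0.137826, -0.244615) = (0.076577, -0.021466)  (running Σ = (0.123517, 0.499802))
  m=2: (-0.000318, -0.158053) × (0.084164, 0.138957) = (0.021936, -0.013347)  (running Σ = (0.145452, 0.486456))
  m=3: (0.198573, -0.199775) × (0.278859, -0.008783) = (0.053619, -0.057453)  (running Σ = (0.199072, 0.429003))
  m=4: (-0.193892, 0.000780) × (-0.091637, 0.175325) = (0.017631, -0.034066)  (running Σ = (0.216703, 0.394937))
  m=5: (-0.195315, -0.193361) × (0.148072, 0.227953) = (0.015157, -0.073154)  (running Σ = (0.231859, 0.321783))
  m=6: (0.001631, 0.270409) × (-0.272842, 0.017204) = (-0.005097, -0.073751)  (running Σ = (0.226762, 0.248032))
  m=7: (-0.174700, 0.177177) × (-0.106844, 0.221109) = (-0.020510, -0.057558)  (running Σ = (0.206252, 0.190474))
  m=8: (0.482529, -0.003882) × (-0.276004, -0.396962) = (-0.134721, -0.190474)  (running Σ = (0.071531, -0.000000))
Accumulated sum (0.071531, -0.000000); after 4π/(2l+1) scaling, (0.052876, -0.000000) ⇒ P_8 = 0.052876

Legendre polynomial (addition theorem), +0.052876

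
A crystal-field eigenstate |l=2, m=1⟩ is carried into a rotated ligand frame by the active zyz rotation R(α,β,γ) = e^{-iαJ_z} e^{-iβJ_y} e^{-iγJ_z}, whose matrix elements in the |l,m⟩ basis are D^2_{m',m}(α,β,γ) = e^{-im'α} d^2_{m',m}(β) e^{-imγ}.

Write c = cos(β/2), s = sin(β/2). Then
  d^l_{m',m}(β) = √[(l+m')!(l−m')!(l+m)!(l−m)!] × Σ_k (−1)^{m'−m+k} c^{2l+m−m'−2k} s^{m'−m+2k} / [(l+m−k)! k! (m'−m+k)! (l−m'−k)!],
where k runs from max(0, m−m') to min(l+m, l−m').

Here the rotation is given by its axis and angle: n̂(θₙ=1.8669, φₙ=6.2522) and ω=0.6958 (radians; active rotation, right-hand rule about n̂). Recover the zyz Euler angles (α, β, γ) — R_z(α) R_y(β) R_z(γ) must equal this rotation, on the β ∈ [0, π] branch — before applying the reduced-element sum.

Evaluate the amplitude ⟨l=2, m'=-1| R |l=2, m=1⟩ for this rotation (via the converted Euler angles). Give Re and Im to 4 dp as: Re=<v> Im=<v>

Axis–angle → zyz. n̂ = (sinθₙcosφₙ, sinθₙsinφₙ, cosθₙ) = (+0.956022, -0.029632, -0.291796), ω = 0.6958.
R = I cosω + sinω [n̂]ₓ + (1−cosω) n̂n̂ᵀ gives
  R = [+0.980003, +0.180456, -0.083842; -0.193626, +0.767745, -0.610800; -0.045853, +0.614819, +0.787334]
β = atan2(√(R₁₃²+R₂₃²), R₃₃) = 0.664324; α = atan2(R₂₃, R₁₃) mod 2π = 4.575976; γ = atan2(R₃₂, −R₃₁) mod 2π = 1.496354
D^2_{-1,1}(4.5760,0.6643,1.4964) = e^{-i·-1·4.5760}·d^2_{-1,1}(0.6643)·e^{-i·1·1.4964}. Compute d first:
Half-angle: c=0.945340, s=0.326088. N=√(1·6·6·1)=6.000000
k: max(0,(1)−(-1))=2 … min(2+(1),2−(-1))=3
  k=2: (−1)^0·6.0000/(2)·0.9453^2·0.3261^2 = +0.285079
  k=3: (−1)^1·6.0000/(6)·0.9453^0·0.3261^4 = -0.011307
d^2_{-1,1}(0.6643) = +0.285079 -0.011307 = +0.273772
Attach z-rotation phases: D = e^{-i(-1)(4.5760)}·(+0.273772)·e^{-i(1)(1.4964)} = -0.273247+0.016955i

Re=-0.2732 Im=0.0170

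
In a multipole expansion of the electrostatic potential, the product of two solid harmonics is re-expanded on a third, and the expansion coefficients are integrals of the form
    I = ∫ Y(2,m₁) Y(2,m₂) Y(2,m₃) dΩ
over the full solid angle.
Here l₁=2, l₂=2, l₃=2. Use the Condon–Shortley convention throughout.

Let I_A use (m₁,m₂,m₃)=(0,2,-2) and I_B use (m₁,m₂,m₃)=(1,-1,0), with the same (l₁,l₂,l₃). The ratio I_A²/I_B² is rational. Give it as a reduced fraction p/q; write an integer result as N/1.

Same 2,2,2: normalisation and zero-m 3j drop out of the ratio.
A: Δ: 2! 2! 2! / 7! → 1/630; sum: t=2:+1/8 = 1/8; 3j²(2 2 2; 0 2 -2) = Δ·Π!·Σ² = 2/35  (sign +1)
B: Δ: 2! 2! 2! / 7! → 1/630; sum: t=0:+1/2 t=1:−1/4 = 1/4; 3j²(2 2 2; 1 -1 0) = Δ·Π!·Σ² = 1/70  (sign +1)
I_A²/I_B² = (2/35)/(1/70) = 4/1

4/1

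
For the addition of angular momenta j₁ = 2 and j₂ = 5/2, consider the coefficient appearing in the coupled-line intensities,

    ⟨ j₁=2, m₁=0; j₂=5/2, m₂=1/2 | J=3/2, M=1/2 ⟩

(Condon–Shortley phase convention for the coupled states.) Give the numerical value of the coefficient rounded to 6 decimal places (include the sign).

+√(2/35) ≈ +0.239046

√[4·3!1!2!/7! · 2!2!3!2!2!1!] = √(32/35)
  +(−1)^1/∏(1,2,1,2,0,0)! = -1/4  (running -1/4)
  +(−1)^2/∏(2,1,0,1,1,1)! = 1/2  (running 1/4)
⟨..|..⟩ = √(32/35)·(1/4) = +0.239046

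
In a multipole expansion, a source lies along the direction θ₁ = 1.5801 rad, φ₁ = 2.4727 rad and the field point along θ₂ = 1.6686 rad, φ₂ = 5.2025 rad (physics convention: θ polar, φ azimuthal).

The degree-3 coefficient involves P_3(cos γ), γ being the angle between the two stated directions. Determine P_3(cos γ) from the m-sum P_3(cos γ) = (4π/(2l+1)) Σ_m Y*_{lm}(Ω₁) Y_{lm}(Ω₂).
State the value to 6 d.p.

-0.524011

Expand P_3 via completeness: Σ_{m} conj(Y_{3,m}) at Ω₁ times Y_{3,m} at Ω₂ —
  m=-3: Y*=(0.176133, 0.378164)  Y=(-0.409197, -0.041248)  product (-0.056475, -0.162009)
  m=-2: Y*=(-0.002195, 0.009250)  Y=(0.055040, -0.082101)  product (0.000639, 0.000689)
  m=-1: Y*=(0.253417, -0.200314)  Y=(-0.144183, -0.270244)  product (-0.090672, -0.039602)
  m=+0: Y*=(0.010414, -0.000000)  Y=(0.107582, 0.000000)  product (0.001120, 0.000000)
  m=+1: Y*=(-0.253417, -0.200314)  Y=(0.144183, -0.270244)  product (-0.090672, 0.039602)
  m=+2: Y*=(-0.002195, -0.009250)  Y=(0.055040, 0.082101)  product (0.000639, -0.000689)
  m=+3: Y*=(-0.176133, 0.378164)  Y=(0.409197, -0.041248)  product (-0.056475, 0.162009)
Accumulated sum (-0.291896, 0.000000); after 4π/(2l+1) scaling, (-0.524011, 0.000000) ⇒ P_3 = -0.524011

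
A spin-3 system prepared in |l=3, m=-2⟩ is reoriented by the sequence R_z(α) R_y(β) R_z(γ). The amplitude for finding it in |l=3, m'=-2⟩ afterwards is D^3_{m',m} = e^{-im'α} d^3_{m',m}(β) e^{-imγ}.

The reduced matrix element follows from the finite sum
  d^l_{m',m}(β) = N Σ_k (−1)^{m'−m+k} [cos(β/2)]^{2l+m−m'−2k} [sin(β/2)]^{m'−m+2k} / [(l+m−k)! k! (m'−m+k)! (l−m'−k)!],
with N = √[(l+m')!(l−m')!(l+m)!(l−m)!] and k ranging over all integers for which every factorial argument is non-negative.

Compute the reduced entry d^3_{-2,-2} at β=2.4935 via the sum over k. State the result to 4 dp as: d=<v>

d=-0.0451

d^3_{-2,-2}(β=2.4935) via the finite sum:
With c≡cos(β/2)=0.318405 and s≡sin(β/2)=0.947955, N=[1·120·1·120]^{1/2}=120.000000
k∈{0,1} keeps every argument non-negative
  k=0: (−1)^0·120.0000/(120)·0.3184^6·0.9480^0 = +0.001042
  k=1: (−1)^1·120.0000/(24)·0.3184^4·0.9480^2 = -0.046181
d^3_{-2,-2}(2.4935) = +0.001042 -0.046181 = -0.045139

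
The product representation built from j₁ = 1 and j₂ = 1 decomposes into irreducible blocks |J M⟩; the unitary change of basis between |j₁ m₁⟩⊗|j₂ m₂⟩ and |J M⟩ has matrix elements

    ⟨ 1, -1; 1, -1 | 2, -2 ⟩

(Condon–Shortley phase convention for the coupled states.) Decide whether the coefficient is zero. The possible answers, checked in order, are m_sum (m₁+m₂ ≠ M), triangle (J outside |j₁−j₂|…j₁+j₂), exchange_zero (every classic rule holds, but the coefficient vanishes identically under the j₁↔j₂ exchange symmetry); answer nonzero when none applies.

nonzero

m-sum: m₁+m₂ = -1+(-1) = -2, M = -2  ✓
triangle: |j₁−j₂| = 0 ≤ J = 2 ≤ j₁+j₂ = 2  ✓
exchange: j₁=j₂, m₁=m₂ with (−1)^(j₁+j₂−J) = (−1)^0 = +1 — symmetry imposes no zero
value check: CG = +1 = +1.000000 ≠ 0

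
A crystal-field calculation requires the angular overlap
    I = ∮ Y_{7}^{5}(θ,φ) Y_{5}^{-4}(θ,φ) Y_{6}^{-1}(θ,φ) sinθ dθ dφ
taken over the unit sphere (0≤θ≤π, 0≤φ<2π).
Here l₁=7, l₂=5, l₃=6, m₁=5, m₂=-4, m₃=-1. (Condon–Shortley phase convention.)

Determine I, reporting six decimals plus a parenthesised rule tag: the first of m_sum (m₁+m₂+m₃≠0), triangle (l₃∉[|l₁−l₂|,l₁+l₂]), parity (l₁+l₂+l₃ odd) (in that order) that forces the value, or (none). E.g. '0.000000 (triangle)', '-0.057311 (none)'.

0.125584 (none)

Checks pass: Σm=0; 18 even; l₃=6∈[2,12].
(2·7+1)(2·5+1)(2·6+1) = 2145
Δ: 6! 8! 4! / 19! → 1/174594420
sum: t=1:−1/4147200 t=2:+1/207360 t=3:−1/82944 t=4:+1/207360 t=5:−1/4147200 = -1/345600
3j²(7 5 6; 0 0 0) = Δ·Π!·Σ² = 420/46189  (sign -1)
sum: t=0:+1/6220800 t=1:−1/14515200 = 1/10886400
3j²(7 5 6; 5 -4 -1) = Δ·Π!·Σ² = 128/12597  (sign -1)
combine: 4πI² = 2145·420/46189·128/12597 = 268800/1356277
take √, sign +1: I = 0.12558434
No selection rule forces the value: the integral is nonzero (none).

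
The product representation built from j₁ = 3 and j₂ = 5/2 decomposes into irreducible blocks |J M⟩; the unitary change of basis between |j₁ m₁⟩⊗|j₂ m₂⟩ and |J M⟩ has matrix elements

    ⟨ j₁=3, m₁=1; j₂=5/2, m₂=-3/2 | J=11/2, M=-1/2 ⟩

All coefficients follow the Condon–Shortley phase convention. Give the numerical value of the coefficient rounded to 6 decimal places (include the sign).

+√(25/154) = +0.402911

triangle: 0!×6!×5!/12! = 86400/479001600
(j±m)!: 4!×2!×1!×4!×5!×6! = 99532800
prefactor² = (2J+1)×Δ×N² = 16588800/77
  k=0: +1/(0!×0!×2!×1!×4!×4!) = 1/1152
Σ = 1/1152  ⇒  CG² = 16588800/77×(1/1152)² = 25/154
CG = +√(25/154) = +0.402911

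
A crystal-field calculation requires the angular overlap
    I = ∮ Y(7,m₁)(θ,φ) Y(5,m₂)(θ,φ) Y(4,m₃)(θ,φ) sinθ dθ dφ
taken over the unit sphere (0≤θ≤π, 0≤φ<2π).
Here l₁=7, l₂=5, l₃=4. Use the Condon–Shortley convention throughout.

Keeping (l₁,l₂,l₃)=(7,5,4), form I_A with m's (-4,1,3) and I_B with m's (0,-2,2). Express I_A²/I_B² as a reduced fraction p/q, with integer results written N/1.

231/1024

Shared (l₁,l₂,l₃)=(7,5,4): N and (l;000)² cancel in I_A²/I_B².
A: Δ = 8!·6!·2!/17! = 1/6126120; Racah Σ t=5..6: t=5:−1/518400 t=6:+1/345600 = 1/1036800; ⇒ 3j(7 5 4; -4 1 3)² = 7/2210, sgn -1
B: Δ = 8!·6!·2!/17! = 1/6126120; Racah Σ t=1..3: t=1:−1/7257600 t=2:+1/172800 t=3:−1/69120 = -1/113400; ⇒ 3j(7 5 4; 0 -2 2)² = 512/36465, sgn -1
I_A²/I_B² = (7/2210)/(512/36465) = 231/1024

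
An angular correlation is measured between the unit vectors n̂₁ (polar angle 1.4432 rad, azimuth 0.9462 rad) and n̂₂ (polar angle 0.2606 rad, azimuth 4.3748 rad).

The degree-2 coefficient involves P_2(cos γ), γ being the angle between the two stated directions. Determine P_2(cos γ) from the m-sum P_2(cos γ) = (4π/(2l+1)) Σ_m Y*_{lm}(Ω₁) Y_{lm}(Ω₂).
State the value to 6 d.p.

Summing Y*_{l m}(θ₁,φ₁)·Y_{l m}(θ₂,φ₂) over m ∈ [−2, 2]; prefactor 4π/(2·2+1) = 2.513274:
  term(m=-2) = 0.00818 - 0.00529j   from Y*(Ω₁)=-0.12012 + 0.36054j, Y(Ω₂)=-0.02002 - 0.01603j
  term(m=-1) = -0.01799 + 0.00531j   from Y*(Ω₁)=0.05702 + 0.07910j, Y(Ω₂)=-0.06370 + 0.18148j
  term(m=+0) = -0.17043 + 0.00000j   from Y*(Ω₁)=-0.30007 + 0.00000j, Y(Ω₂)=0.56797 + 0.00000j
  term(m=+1) = -0.01799 - 0.00531j   from Y*(Ω₁)=-0.05702 + 0.07910j, Y(Ω₂)=0.06370 + 0.18148j
  term(m=+2) = 0.00818 + 0.00529j   from Y*(Ω₁)=-0.12012 - 0.36054j, Y(Ω₂)=-0.02002 + 0.01603j
Σ over m = -0.19004 + 0.00000j; ×(4π/5) → -0.47762 + 0.00000j. Real part: -0.477616

-0.477616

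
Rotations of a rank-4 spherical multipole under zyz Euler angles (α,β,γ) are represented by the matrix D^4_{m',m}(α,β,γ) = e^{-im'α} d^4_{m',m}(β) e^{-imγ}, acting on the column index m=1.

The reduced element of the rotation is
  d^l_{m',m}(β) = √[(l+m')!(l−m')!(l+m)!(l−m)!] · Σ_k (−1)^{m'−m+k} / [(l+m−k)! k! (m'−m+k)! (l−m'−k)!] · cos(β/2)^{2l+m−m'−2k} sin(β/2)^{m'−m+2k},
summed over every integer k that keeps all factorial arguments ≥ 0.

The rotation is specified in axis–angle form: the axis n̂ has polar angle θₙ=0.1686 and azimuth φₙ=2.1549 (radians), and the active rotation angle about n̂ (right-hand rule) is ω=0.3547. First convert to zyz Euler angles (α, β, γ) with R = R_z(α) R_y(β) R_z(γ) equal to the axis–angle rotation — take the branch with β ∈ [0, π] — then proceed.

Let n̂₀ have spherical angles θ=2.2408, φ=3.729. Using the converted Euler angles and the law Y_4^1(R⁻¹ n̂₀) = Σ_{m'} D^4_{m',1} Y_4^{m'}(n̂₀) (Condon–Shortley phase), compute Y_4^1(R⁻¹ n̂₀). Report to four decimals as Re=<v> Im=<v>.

Re=-0.0232 Im=-0.0054

Axis–angle → zyz. n̂ = (sinθₙcosφₙ, sinθₙsinφₙ, cosθₙ) = (-0.092535, +0.139982, +0.985821), ω = 0.3547.
R = I cosω + sinω [n̂]ₓ + (1−cosω) n̂n̂ᵀ gives
  R = [+0.938284, -0.343191, +0.042938; +0.341578, +0.938970, +0.040728; -0.054296, -0.023548, +0.998247]
β = atan2(√(R₁₃²+R₂₃²), R₃₃) = 0.059217; α = atan2(R₂₃, R₁₃) mod 2π = 0.758990; γ = atan2(R₃₂, −R₃₁) mod 2π = 5.873968
Need the full column D^4_{m',1} for m'=−4..4 at α=0.7590, β=0.0592, γ=5.8740.
cos(β/2)=0.999562, sin(β/2)=0.029604
d^4_{-4,1}: single k=5 term ⇒ +0.000000;  D = -0.000000-0.000000i
d^4_{-3,1}: k∈[4..5] ⇒ +0.000010 -0.000000 = +0.000010;  D = -0.000009+0.000004i
d^4_{-2,1}: k∈[3..5] ⇒ +0.000366 -0.000000 +0.000000 = +0.000366;  D = -0.000128+0.000343i
d^4_{-1,1}: k∈[2..5] ⇒ +0.008741 -0.000023 +0.000000 -0.000000 = +0.008718;  D = +0.003416+0.008021i
d^4_{0,1}: k∈[1..4] ⇒ +0.131987 -0.000695 +0.000001 -0.000000 = +0.131293;  D = +0.120453+0.052240i
d^4_{1,1}: k∈[0..3] ⇒ +0.996499 -0.013111 +0.000023 -0.000000 = +0.983411;  D = +0.923866-0.337000i
d^4_{2,1}: k∈[0..2] ⇒ -0.125214 +0.000549 -0.000000 = -0.124665;  D = -0.055572+0.111594i
d^4_{3,1}: k∈[0..1] ⇒ +0.006938 -0.000010 = +0.006928;  D = -0.002027-0.006625i
d^4_{4,1}: single k=0 term ⇒ -0.000194;  D = +0.000169+0.000095i
Y_4^{m'}(θ=2.2408,φ=3.729) and Σ D·Y over m':
  (-0.0000-0.0000i)·(-0.1173-0.1189i)  (-0.0000+0.0000i)·(-0.0712-0.3675i)  (-0.0001+0.0003i)·(+0.1347-0.3222i)  (+0.0034+0.0080i)·(-0.0576+0.0384i)  (+0.1205+0.0522i)·(-0.3559+0.0000i)  (+0.9239-0.3370i)·(+0.0576+0.0384i)  (-0.0556+0.1116i)·(+0.1347+0.3222i)  (-0.0020-0.0066i)·(+0.0712-0.3675i)  (+0.0002+0.0001i)·(-0.1173+0.1189i)
Y_4^1(R⁻¹ n̂) = -0.023169-0.005398i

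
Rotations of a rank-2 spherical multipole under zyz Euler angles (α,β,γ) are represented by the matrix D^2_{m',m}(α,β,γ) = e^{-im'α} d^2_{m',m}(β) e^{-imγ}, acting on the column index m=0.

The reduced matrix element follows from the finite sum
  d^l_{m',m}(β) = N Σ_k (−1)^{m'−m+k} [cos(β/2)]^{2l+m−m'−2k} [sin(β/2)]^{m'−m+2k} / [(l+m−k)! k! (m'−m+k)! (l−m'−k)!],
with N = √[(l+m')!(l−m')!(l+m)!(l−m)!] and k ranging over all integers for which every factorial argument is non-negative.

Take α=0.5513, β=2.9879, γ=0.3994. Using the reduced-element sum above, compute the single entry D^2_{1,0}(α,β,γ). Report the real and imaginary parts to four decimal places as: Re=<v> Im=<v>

Re=0.1578 Im=-0.0971

Split into d^2_{1,0}(β=2.9879) × two z-phases.
c=cos(2.987900/2)=0.076771, s=sin(2.987900/2)=0.997049; N=√[6·1·2·2]=4.898979
k: max(0,(0)−(1))=0 … min(2+(0),2−(1))=1
  k=0: (−1)^1·4.8990/(2)·0.0768^3·0.9970^1 = -0.001105
  k=1: (−1)^2·4.8990/(2)·0.0768^1·0.9970^3 = +0.186389
d^2_{1,0}(2.9879) = -0.001105 +0.186389 = +0.185284
D = (+0.851844-0.523795i)·(+0.185284)·(+1.000000+0.000000i) = +0.157833-0.097051i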